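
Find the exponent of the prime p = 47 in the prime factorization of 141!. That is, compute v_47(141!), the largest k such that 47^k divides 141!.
v_47(141!) = 3

Legendre's formula: v_p(n!) = Σ_{k ≥ 1} ⌊n / p^k⌋. For p = 47, n = 141, the terms are:
  ⌊141/47^1⌋ = ⌊141/47⌋ = 3
(the next term ⌊141/47^2⌋ = 0, terminating the sum). Summing: v_47(141!) = 3 = 3.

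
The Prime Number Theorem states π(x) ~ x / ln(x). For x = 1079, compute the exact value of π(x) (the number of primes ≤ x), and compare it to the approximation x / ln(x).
π(1079) = 180;  x/ln(x) ≈ 154.50;  relative error ≈ 14.17%.

Directly count primes up to 1079: π(1079) = 180. The PNT approximation gives 1079/ln(1079) ≈ 1079/6.98379 ≈ 154.50. Relative error (π(x) − x/ln(x)) / π(x) ≈ 14.17%; the approximation is known to undercount slightly (Li(x) is a better estimate).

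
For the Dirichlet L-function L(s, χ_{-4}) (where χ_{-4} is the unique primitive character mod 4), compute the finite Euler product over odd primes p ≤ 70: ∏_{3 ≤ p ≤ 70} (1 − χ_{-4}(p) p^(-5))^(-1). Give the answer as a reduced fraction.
∏ = 37979204647637350516760877329690181347337250286656304892593349955377546774080367593893487696930042429/38125690090169221251718118687086971940856605396725095947148046662410194981822835725803035469807616000

The odd primes p ≤ 70 are [3, 5, 7, 11, 13, 17, 19, 23, 29, 31, 37, 41, 43, 47, 53, 59, 61, 67]. For each, χ(p) = 1 if p ≡ 1 mod 4, χ(p) = −1 if p ≡ 3 mod 4. Taking (1 − χ(p)/p^5)^(-1) = p^5/(p^5 − χ(p)): (1 − (-1)/3^5)^(-1) · (1 − (1)/5^5)^(-1) · (1 − (-1)/7^5)^(-1) · (1 − (-1)/11^5)^(-1) · (1 − (1)/13^5)^(-1) · (1 − (1)/17^5)^(-1) · (1 − (-1)/19^5)^(-1) · (1 − (-1)/23^5)^(-1) · (1 − (1)/29^5)^(-1) · (1 − (-1)/31^5)^(-1) · (1 − (1)/37^5)^(-1) · (1 − (1)/41^5)^(-1) · (1 − (-1)/43^5)^(-1) · (1 − (-1)/47^5)^(-1) · (1 − (1)/53^5)^(-1) · (1 − (-1)/59^5)^(-1) · (1 − (1)/61^5)^(-1) · (1 − (-1)/67^5)^(-1) = 37979204647637350516760877329690181347337250286656304892593349955377546774080367593893487696930042429/38125690090169221251718118687086971940856605396725095947148046662410194981822835725803035469807616000.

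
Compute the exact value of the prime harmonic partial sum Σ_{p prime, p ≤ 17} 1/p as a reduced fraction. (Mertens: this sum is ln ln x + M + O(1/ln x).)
Σ 1/p = 716167/510510

π(17) = 7, so the primes ≤ 17 are [2, 3, 5, 7, 11, 13, 17]. Summing 1/p over these primes: 716167/510510 ≈ 1.4028. Mertens estimate ln ln(17) + 0.2615 ≈ 1.3029.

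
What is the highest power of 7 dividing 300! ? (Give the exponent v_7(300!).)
v_7(300!) = 48

Legendre's formula: v_p(n!) = Σ_{k ≥ 1} ⌊n / p^k⌋. For p = 7, n = 300, the terms are:
  ⌊300/7^1⌋ = ⌊300/7⌋ = 42
  ⌊300/7^2⌋ = ⌊300/49⌋ = 6
(the next term ⌊300/7^3⌋ = 0, terminating the sum). Summing: v_7(300!) = 42 + 6 = 48.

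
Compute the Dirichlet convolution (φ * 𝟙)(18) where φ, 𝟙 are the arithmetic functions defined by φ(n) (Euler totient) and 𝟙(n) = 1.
(φ * 𝟙)(18) = 18

Divisors of 18: [1, 2, 3, 6, 9, 18]. For each d | 18:
  d = 1: φ(1) · 𝟙(18/1) = 1 · 1 = 1
  d = 2: φ(2) · 𝟙(18/2) = 1 · 1 = 1
  d = 3: φ(3) · 𝟙(18/3) = 2 · 1 = 2
  d = 6: φ(6) · 𝟙(18/6) = 2 · 1 = 2
  d = 9: φ(9) · 𝟙(18/9) = 6 · 1 = 6
  d = 18: φ(18) · 𝟙(18/18) = 6 · 1 = 6
Summing: (φ * 𝟙)(18) = 1 + 1 + 2 + 2 + 6 + 6 = 18.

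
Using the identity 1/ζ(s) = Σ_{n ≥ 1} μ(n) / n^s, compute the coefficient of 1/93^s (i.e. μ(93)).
μ(93) = 1

Factor n = 93 = 3 · 31. μ(n) = 0 if any exponent ≥ 2 (not squarefree); otherwise μ(n) = (−1)^{ω(n)} where ω(n) is the number of distinct prime factors. Applying: μ(93) = 1.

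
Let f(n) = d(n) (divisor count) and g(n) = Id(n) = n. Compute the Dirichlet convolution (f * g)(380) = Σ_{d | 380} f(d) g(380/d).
(d * Id)(380) = 1617

Divisors of 380: [1, 2, 4, 5, 10, 19, 20, 38, 76, 95, 190, 380]. For each d | 380:
  d = 1: d(1) · Id(380/1) = 1 · 380 = 380
  d = 2: d(2) · Id(380/2) = 2 · 190 = 380
  d = 4: d(4) · Id(380/4) = 3 · 95 = 285
  d = 5: d(5) · Id(380/5) = 2 · 76 = 152
  d = 10: d(10) · Id(380/10) = 4 · 38 = 152
  d = 19: d(19) · Id(380/19) = 2 · 20 = 40
  d = 20: d(20) · Id(380/20) = 6 · 19 = 114
  d = 38: d(38) · Id(380/38) = 4 · 10 = 40
  d = 76: d(76) · Id(380/76) = 6 · 5 = 30
  d = 95: d(95) · Id(380/95) = 4 · 4 = 16
  d = 190: d(190) · Id(380/190) = 8 · 2 = 16
  d = 380: d(380) · Id(380/380) = 12 · 1 = 12
Summing: (d * Id)(380) = 380 + 380 + 285 + 152 + 152 + 40 + 114 + 40 + 30 + 16 + 16 + 12 = 1617.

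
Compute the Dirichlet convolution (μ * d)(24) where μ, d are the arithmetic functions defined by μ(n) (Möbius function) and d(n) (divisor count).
(μ * d)(24) = 1

Divisors of 24: [1, 2, 3, 4, 6, 8, 12, 24]. For each d | 24:
  d = 1: μ(1) · d(24/1) = 1 · 8 = 8
  d = 2: μ(2) · d(24/2) = -1 · 6 = -6
  d = 3: μ(3) · d(24/3) = -1 · 4 = -4
  d = 4: μ(4) · d(24/4) = 0 · 4 = 0
  d = 6: μ(6) · d(24/6) = 1 · 3 = 3
  d = 8: μ(8) · d(24/8) = 0 · 2 = 0
  d = 12: μ(12) · d(24/12) = 0 · 2 = 0
  d = 24: μ(24) · d(24/24) = 0 · 1 = 0
Summing: (μ * d)(24) = 8 + -6 + -4 + 0 + 3 + 0 + 0 + 0 = 1.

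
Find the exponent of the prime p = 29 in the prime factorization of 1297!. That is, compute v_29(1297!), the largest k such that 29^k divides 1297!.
v_29(1297!) = 45

Legendre's formula: v_p(n!) = Σ_{k ≥ 1} ⌊n / p^k⌋. For p = 29, n = 1297, the terms are:
  ⌊1297/29^1⌋ = ⌊1297/29⌋ = 44
  ⌊1297/29^2⌋ = ⌊1297/841⌋ = 1
(the next term ⌊1297/29^3⌋ = 0, terminating the sum). Summing: v_29(1297!) = 44 + 1 = 45.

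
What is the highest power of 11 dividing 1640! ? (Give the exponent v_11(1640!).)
v_11(1640!) = 163

Legendre's formula: v_p(n!) = Σ_{k ≥ 1} ⌊n / p^k⌋. For p = 11, n = 1640, the terms are:
  ⌊1640/11^1⌋ = ⌊1640/11⌋ = 149
  ⌊1640/11^2⌋ = ⌊1640/121⌋ = 13
  ⌊1640/11^3⌋ = ⌊1640/1331⌋ = 1
(the next term ⌊1640/11^4⌋ = 0, terminating the sum). Summing: v_11(1640!) = 149 + 13 + 1 = 163.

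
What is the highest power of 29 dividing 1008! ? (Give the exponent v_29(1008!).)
v_29(1008!) = 35

Legendre's formula: v_p(n!) = Σ_{k ≥ 1} ⌊n / p^k⌋. For p = 29, n = 1008, the terms are:
  ⌊1008/29^1⌋ = ⌊1008/29⌋ = 34
  ⌊1008/29^2⌋ = ⌊1008/841⌋ = 1
(the next term ⌊1008/29^3⌋ = 0, terminating the sum). Summing: v_29(1008!) = 34 + 1 = 35.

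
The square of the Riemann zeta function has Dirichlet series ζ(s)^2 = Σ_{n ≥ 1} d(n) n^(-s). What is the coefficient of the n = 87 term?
d(87) = 4

ζ(s)^2 = (Σ 1/m^s)(Σ 1/k^s). The coefficient of 1/n^s in the product is the number of ordered pairs (m, k) with mk = n, which equals d(n). For n = 87, divisors are [1, 3, 29, 87], so d(87) = 4.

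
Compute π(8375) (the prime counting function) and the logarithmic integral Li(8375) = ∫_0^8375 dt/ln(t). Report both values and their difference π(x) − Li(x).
π(8375) = 1048;  Li(8375) ≈ 1068.04;  π(x) − Li(x) ≈ -20.04.

Direct count of primes ≤ 8375 gives π(8375) = 1048. Numerical evaluation of the logarithmic integral gives Li(8375) ≈ 1068.04. The difference π(x) − Li(x) ≈ -20.04 is typically negative for small/moderate x (Li(x) overestimates), though Littlewood's theorem shows this sign changes infinitely often.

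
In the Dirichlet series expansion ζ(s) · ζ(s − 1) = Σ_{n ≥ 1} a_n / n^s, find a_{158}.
σ(158) = 240

In the product (Σ m^0/m^s)(Σ k / k^s) = Σ (Σ_{d | n} d) / n^s, the coefficient of 1/n^s is σ(n) = Σ_{d | n} d. For n = 158, divisors are [1, 2, 79, 158]; summing: σ(158) = 240.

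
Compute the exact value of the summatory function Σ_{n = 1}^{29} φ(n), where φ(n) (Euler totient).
Σ_{n ≤ 29} φ(n) = 270

Compute φ(n) for each 1 ≤ n ≤ 29: φ(1) = 1, φ(2) = 1, φ(3) = 2, φ(4) = 2, φ(5) = 4, φ(6) = 2, φ(7) = 6, φ(8) = 4, φ(9) = 6, φ(10) = 4, φ(11) = 10, φ(12) = 4, φ(13) = 12, φ(14) = 6, φ(15) = 8, φ(16) = 8, φ(17) = 16, φ(18) = 6, φ(19) = 18, φ(20) = 8, φ(21) = 12, φ(22) = 10, φ(23) = 22, φ(24) = 8, φ(25) = 20, φ(26) = 12, φ(27) = 18, φ(28) = 12, φ(29) = 28. Summing all 29 values: 270. (Average order: Σ_{n ≤ x} φ(n) ~ (3/π²) x². For x = 29, (3/π²)·29² ≈ 255.63.)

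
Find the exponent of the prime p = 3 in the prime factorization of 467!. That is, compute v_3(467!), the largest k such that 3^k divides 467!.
v_3(467!) = 229

Legendre's formula: v_p(n!) = Σ_{k ≥ 1} ⌊n / p^k⌋. For p = 3, n = 467, the terms are:
  ⌊467/3^1⌋ = ⌊467/3⌋ = 155
  ⌊467/3^2⌋ = ⌊467/9⌋ = 51
  ⌊467/3^3⌋ = ⌊467/27⌋ = 17
  ⌊467/3^4⌋ = ⌊467/81⌋ = 5
  ⌊467/3^5⌋ = ⌊467/243⌋ = 1
(the next term ⌊467/3^6⌋ = 0, terminating the sum). Summing: v_3(467!) = 155 + 51 + 17 + 5 + 1 = 229.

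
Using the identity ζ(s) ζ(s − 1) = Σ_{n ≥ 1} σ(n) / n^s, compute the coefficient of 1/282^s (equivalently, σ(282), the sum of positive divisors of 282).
σ(282) = 576

In the product (Σ m^0/m^s)(Σ k / k^s) = Σ (Σ_{d | n} d) / n^s, the coefficient of 1/n^s is σ(n) = Σ_{d | n} d. For n = 282, divisors are [1, 2, 3, 6, 47, 94, 141, 282]; summing: σ(282) = 576.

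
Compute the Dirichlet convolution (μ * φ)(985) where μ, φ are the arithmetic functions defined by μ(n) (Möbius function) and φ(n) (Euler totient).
(μ * φ)(985) = 585

Divisors of 985: [1, 5, 197, 985]. For each d | 985:
  d = 1: μ(1) · φ(985/1) = 1 · 784 = 784
  d = 5: μ(5) · φ(985/5) = -1 · 196 = -196
  d = 197: μ(197) · φ(985/197) = -1 · 4 = -4
  d = 985: μ(985) · φ(985/985) = 1 · 1 = 1
Summing: (μ * φ)(985) = 784 + -196 + -4 + 1 = 585.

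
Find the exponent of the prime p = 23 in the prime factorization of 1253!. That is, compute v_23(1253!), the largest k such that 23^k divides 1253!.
v_23(1253!) = 56

Legendre's formula: v_p(n!) = Σ_{k ≥ 1} ⌊n / p^k⌋. For p = 23, n = 1253, the terms are:
  ⌊1253/23^1⌋ = ⌊1253/23⌋ = 54
  ⌊1253/23^2⌋ = ⌊1253/529⌋ = 2
(the next term ⌊1253/23^3⌋ = 0, terminating the sum). Summing: v_23(1253!) = 54 + 2 = 56.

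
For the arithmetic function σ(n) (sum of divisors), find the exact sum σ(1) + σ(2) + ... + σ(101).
Σ_{n ≤ 101} σ(n) = 8401

Compute σ(n) for each 1 ≤ n ≤ 101: σ(1) = 1, σ(2) = 3, σ(3) = 4, σ(4) = 7, σ(5) = 6, σ(6) = 12, σ(7) = 8, σ(8) = 15, σ(9) = 13, σ(10) = 18, σ(11) = 12, σ(12) = 28, σ(13) = 14, σ(14) = 24, σ(15) = 24, σ(16) = 31, σ(17) = 18, σ(18) = 39, σ(19) = 20, σ(20) = 42, σ(21) = 32, σ(22) = 36, σ(23) = 24, σ(24) = 60, σ(25) = 31, σ(26) = 42, σ(27) = 40, σ(28) = 56, σ(29) = 30, σ(30) = 72, σ(31) = 32, σ(32) = 63, σ(33) = 48, σ(34) = 54, σ(35) = 48, σ(36) = 91, σ(37) = 38, σ(38) = 60, σ(39) = 56, σ(40) = 90, σ(41) = 42, σ(42) = 96, σ(43) = 44, σ(44) = 84, σ(45) = 78, σ(46) = 72, σ(47) = 48, σ(48) = 124, σ(49) = 57, σ(50) = 93, σ(51) = 72, σ(52) = 98, σ(53) = 54, σ(54) = 120, σ(55) = 72, σ(56) = 120, σ(57) = 80, σ(58) = 90, σ(59) = 60, σ(60) = 168, σ(61) = 62, σ(62) = 96, σ(63) = 104, σ(64) = 127, σ(65) = 84, σ(66) = 144, σ(67) = 68, σ(68) = 126, σ(69) = 96, σ(70) = 144, σ(71) = 72, σ(72) = 195, σ(73) = 74, σ(74) = 114, σ(75) = 124, σ(76) = 140, σ(77) = 96, σ(78) = 168, σ(79) = 80, σ(80) = 186, σ(81) = 121, σ(82) = 126, σ(83) = 84, σ(84) = 224, σ(85) = 108, σ(86) = 132, σ(87) = 120, σ(88) = 180, σ(89) = 90, σ(90) = 234, σ(91) = 112, σ(92) = 168, σ(93) = 128, σ(94) = 144, σ(95) = 120, σ(96) = 252, σ(97) = 98, σ(98) = 171, σ(99) = 156, σ(100) = 217, σ(101) = 102. Summing all 101 values: 8401. (Average order: Σ_{n ≤ x} σ(n) ~ (π²/12) x². For x = 101, (π²/12)·101² ≈ 8389.99.)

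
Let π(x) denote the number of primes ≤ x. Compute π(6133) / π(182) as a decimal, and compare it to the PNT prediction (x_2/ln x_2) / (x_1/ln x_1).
π(6133)/π(182) = 800/42 ≈ 19.0476;  PNT prediction ≈ 20.1072.

π(182) = 42 and π(6133) = 800, so π(6133)/π(182) ≈ 19.0476. The PNT-predicted ratio is (6133/ln(6133)) / (182/ln(182)) ≈ 20.1072. The two agree to within a few percent, as expected.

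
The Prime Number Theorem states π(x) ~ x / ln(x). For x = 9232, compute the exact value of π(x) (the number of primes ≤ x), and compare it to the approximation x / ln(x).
π(9232) = 1144;  x/ln(x) ≈ 1011.12;  relative error ≈ 11.62%.

Directly count primes up to 9232: π(9232) = 1144. The PNT approximation gives 9232/ln(9232) ≈ 9232/9.13043 ≈ 1011.12. Relative error (π(x) − x/ln(x)) / π(x) ≈ 11.62%; the approximation is known to undercount slightly (Li(x) is a better estimate).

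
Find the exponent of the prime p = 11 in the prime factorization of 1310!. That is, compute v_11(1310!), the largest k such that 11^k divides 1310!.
v_11(1310!) = 129

Legendre's formula: v_p(n!) = Σ_{k ≥ 1} ⌊n / p^k⌋. For p = 11, n = 1310, the terms are:
  ⌊1310/11^1⌋ = ⌊1310/11⌋ = 119
  ⌊1310/11^2⌋ = ⌊1310/121⌋ = 10
(the next term ⌊1310/11^3⌋ = 0, terminating the sum). Summing: v_11(1310!) = 119 + 10 = 129.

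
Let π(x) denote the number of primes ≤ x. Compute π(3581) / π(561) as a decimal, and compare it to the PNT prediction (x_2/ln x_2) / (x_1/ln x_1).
π(3581)/π(561) = 501/102 ≈ 4.9118;  PNT prediction ≈ 4.9373.

π(561) = 102 and π(3581) = 501, so π(3581)/π(561) ≈ 4.9118. The PNT-predicted ratio is (3581/ln(3581)) / (561/ln(561)) ≈ 4.9373. The two agree to within a few percent, as expected.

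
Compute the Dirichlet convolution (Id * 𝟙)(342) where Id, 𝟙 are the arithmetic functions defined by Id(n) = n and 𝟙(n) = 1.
(Id * 𝟙)(342) = 780

Divisors of 342: [1, 2, 3, 6, 9, 18, 19, 38, 57, 114, 171, 342]. For each d | 342:
  d = 1: Id(1) · 𝟙(342/1) = 1 · 1 = 1
  d = 2: Id(2) · 𝟙(342/2) = 2 · 1 = 2
  d = 3: Id(3) · 𝟙(342/3) = 3 · 1 = 3
  d = 6: Id(6) · 𝟙(342/6) = 6 · 1 = 6
  d = 9: Id(9) · 𝟙(342/9) = 9 · 1 = 9
  d = 18: Id(18) · 𝟙(342/18) = 18 · 1 = 18
  d = 19: Id(19) · 𝟙(342/19) = 19 · 1 = 19
  d = 38: Id(38) · 𝟙(342/38) = 38 · 1 = 38
  d = 57: Id(57) · 𝟙(342/57) = 57 · 1 = 57
  d = 114: Id(114) · 𝟙(342/114) = 114 · 1 = 114
  d = 171: Id(171) · 𝟙(342/171) = 171 · 1 = 171
  d = 342: Id(342) · 𝟙(342/342) = 342 · 1 = 342
Summing: (Id * 𝟙)(342) = 1 + 2 + 3 + 6 + 9 + 18 + 19 + 38 + 57 + 114 + 171 + 342 = 780.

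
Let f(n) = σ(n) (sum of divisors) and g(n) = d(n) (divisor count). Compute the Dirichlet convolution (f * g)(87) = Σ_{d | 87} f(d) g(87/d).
(σ * d)(87) = 192

Divisors of 87: [1, 3, 29, 87]. For each d | 87:
  d = 1: σ(1) · d(87/1) = 1 · 4 = 4
  d = 3: σ(3) · d(87/3) = 4 · 2 = 8
  d = 29: σ(29) · d(87/29) = 30 · 2 = 60
  d = 87: σ(87) · d(87/87) = 120 · 1 = 120
Summing: (σ * d)(87) = 4 + 8 + 60 + 120 = 192.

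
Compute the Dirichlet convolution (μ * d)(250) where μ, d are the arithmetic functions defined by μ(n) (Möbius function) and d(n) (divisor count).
(μ * d)(250) = 1

Divisors of 250: [1, 2, 5, 10, 25, 50, 125, 250]. For each d | 250:
  d = 1: μ(1) · d(250/1) = 1 · 8 = 8
  d = 2: μ(2) · d(250/2) = -1 · 4 = -4
  d = 5: μ(5) · d(250/5) = -1 · 6 = -6
  d = 10: μ(10) · d(250/10) = 1 · 3 = 3
  d = 25: μ(25) · d(250/25) = 0 · 4 = 0
  d = 50: μ(50) · d(250/50) = 0 · 2 = 0
  d = 125: μ(125) · d(250/125) = 0 · 2 = 0
  d = 250: μ(250) · d(250/250) = 0 · 1 = 0
Summing: (μ * d)(250) = 8 + -4 + -6 + 3 + 0 + 0 + 0 + 0 = 1.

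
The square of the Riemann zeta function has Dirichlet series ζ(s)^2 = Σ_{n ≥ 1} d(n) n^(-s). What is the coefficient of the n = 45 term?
d(45) = 6

ζ(s)^2 = (Σ 1/m^s)(Σ 1/k^s). The coefficient of 1/n^s in the product is the number of ordered pairs (m, k) with mk = n, which equals d(n). For n = 45, divisors are [1, 3, 5, 9, 15, 45], so d(45) = 6.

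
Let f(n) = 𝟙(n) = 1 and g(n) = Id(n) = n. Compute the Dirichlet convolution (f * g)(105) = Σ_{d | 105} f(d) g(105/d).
(𝟙 * Id)(105) = 192

Divisors of 105: [1, 3, 5, 7, 15, 21, 35, 105]. For each d | 105:
  d = 1: 𝟙(1) · Id(105/1) = 1 · 105 = 105
  d = 3: 𝟙(3) · Id(105/3) = 1 · 35 = 35
  d = 5: 𝟙(5) · Id(105/5) = 1 · 21 = 21
  d = 7: 𝟙(7) · Id(105/7) = 1 · 15 = 15
  d = 15: 𝟙(15) · Id(105/15) = 1 · 7 = 7
  d = 21: 𝟙(21) · Id(105/21) = 1 · 5 = 5
  d = 35: 𝟙(35) · Id(105/35) = 1 · 3 = 3
  d = 105: 𝟙(105) · Id(105/105) = 1 · 1 = 1
Summing: (𝟙 * Id)(105) = 105 + 35 + 21 + 15 + 7 + 5 + 3 + 1 = 192.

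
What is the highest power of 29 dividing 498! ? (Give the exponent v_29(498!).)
v_29(498!) = 17

Legendre's formula: v_p(n!) = Σ_{k ≥ 1} ⌊n / p^k⌋. For p = 29, n = 498, the terms are:
  ⌊498/29^1⌋ = ⌊498/29⌋ = 17
(the next term ⌊498/29^2⌋ = 0, terminating the sum). Summing: v_29(498!) = 17 = 17.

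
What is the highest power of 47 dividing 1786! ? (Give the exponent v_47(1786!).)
v_47(1786!) = 38

Legendre's formula: v_p(n!) = Σ_{k ≥ 1} ⌊n / p^k⌋. For p = 47, n = 1786, the terms are:
  ⌊1786/47^1⌋ = ⌊1786/47⌋ = 38
(the next term ⌊1786/47^2⌋ = 0, terminating the sum). Summing: v_47(1786!) = 38 = 38.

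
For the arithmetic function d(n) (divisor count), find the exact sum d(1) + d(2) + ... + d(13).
Σ_{n ≤ 13} d(n) = 37

Compute d(n) for each 1 ≤ n ≤ 13: d(1) = 1, d(2) = 2, d(3) = 2, d(4) = 3, d(5) = 2, d(6) = 4, d(7) = 2, d(8) = 4, d(9) = 3, d(10) = 4, d(11) = 2, d(12) = 6, d(13) = 2. Summing all 13 values: 37. (Dirichlet's divisor formula: Σ_{n ≤ x} d(n) = x ln(x) + (2γ − 1) x + O(√x). For x = 13, the asymptotic estimate is ≈ 35.35.)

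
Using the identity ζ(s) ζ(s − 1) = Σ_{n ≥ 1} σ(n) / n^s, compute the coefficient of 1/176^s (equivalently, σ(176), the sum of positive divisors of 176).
σ(176) = 372

In the product (Σ m^0/m^s)(Σ k / k^s) = Σ (Σ_{d | n} d) / n^s, the coefficient of 1/n^s is σ(n) = Σ_{d | n} d. For n = 176, divisors are [1, 2, 4, 8, 11, 16, 22, 44, 88, 176]; summing: σ(176) = 372.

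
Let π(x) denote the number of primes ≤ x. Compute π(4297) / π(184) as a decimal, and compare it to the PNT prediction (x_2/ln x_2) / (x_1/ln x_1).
π(4297)/π(184) = 590/42 ≈ 14.0476;  PNT prediction ≈ 14.5578.

π(184) = 42 and π(4297) = 590, so π(4297)/π(184) ≈ 14.0476. The PNT-predicted ratio is (4297/ln(4297)) / (184/ln(184)) ≈ 14.5578. The two agree to within a few percent, as expected.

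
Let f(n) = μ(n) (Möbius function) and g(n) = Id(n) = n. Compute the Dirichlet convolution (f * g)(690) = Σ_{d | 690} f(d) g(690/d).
(μ * Id)(690) = 176

Divisors of 690: [1, 2, 3, 5, 6, 10, 15, 23, 30, 46, 69, 115, 138, 230, 345, 690]. For each d | 690:
  d = 1: μ(1) · Id(690/1) = 1 · 690 = 690
  d = 2: μ(2) · Id(690/2) = -1 · 345 = -345
  d = 3: μ(3) · Id(690/3) = -1 · 230 = -230
  d = 5: μ(5) · Id(690/5) = -1 · 138 = -138
  d = 6: μ(6) · Id(690/6) = 1 · 115 = 115
  d = 10: μ(10) · Id(690/10) = 1 · 69 = 69
  d = 15: μ(15) · Id(690/15) = 1 · 46 = 46
  d = 23: μ(23) · Id(690/23) = -1 · 30 = -30
  d = 30: μ(30) · Id(690/30) = -1 · 23 = -23
  d = 46: μ(46) · Id(690/46) = 1 · 15 = 15
  d = 69: μ(69) · Id(690/69) = 1 · 10 = 10
  d = 115: μ(115) · Id(690/115) = 1 · 6 = 6
  d = 138: μ(138) · Id(690/138) = -1 · 5 = -5
  d = 230: μ(230) · Id(690/230) = -1 · 3 = -3
  d = 345: μ(345) · Id(690/345) = -1 · 2 = -2
  d = 690: μ(690) · Id(690/690) = 1 · 1 = 1
Summing: (μ * Id)(690) = 690 + -345 + -230 + -138 + 115 + 69 + 46 + -30 + -23 + 15 + 10 + 6 + -5 + -3 + -2 + 1 = 176.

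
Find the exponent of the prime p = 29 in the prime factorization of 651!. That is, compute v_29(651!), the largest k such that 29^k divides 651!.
v_29(651!) = 22

Legendre's formula: v_p(n!) = Σ_{k ≥ 1} ⌊n / p^k⌋. For p = 29, n = 651, the terms are:
  ⌊651/29^1⌋ = ⌊651/29⌋ = 22
(the next term ⌊651/29^2⌋ = 0, terminating the sum). Summing: v_29(651!) = 22 = 22.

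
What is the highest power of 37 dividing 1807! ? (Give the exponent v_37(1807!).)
v_37(1807!) = 49

Legendre's formula: v_p(n!) = Σ_{k ≥ 1} ⌊n / p^k⌋. For p = 37, n = 1807, the terms are:
  ⌊1807/37^1⌋ = ⌊1807/37⌋ = 48
  ⌊1807/37^2⌋ = ⌊1807/1369⌋ = 1
(the next term ⌊1807/37^3⌋ = 0, terminating the sum). Summing: v_37(1807!) = 48 + 1 = 49.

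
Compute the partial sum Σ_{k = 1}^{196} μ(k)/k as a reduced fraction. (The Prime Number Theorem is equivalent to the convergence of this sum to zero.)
Σ μ(k)/k = -43277238338814707352435871087729404219364080007991120795068950289487278357/2094340804123062964635950016266159511607730554966537454865305011530672742866

Values of μ(k) for 1 ≤ k ≤ 196: μ(1) = 1, μ(2) = -1, μ(3) = -1, μ(5) = -1, μ(6) = 1, μ(7) = -1, μ(10) = 1, μ(11) = -1, μ(13) = -1, μ(14) = 1, μ(15) = 1, μ(17) = -1, μ(19) = -1, μ(21) = 1, μ(22) = 1, μ(23) = -1, μ(26) = 1, μ(29) = -1, μ(30) = -1, μ(31) = -1, μ(33) = 1, μ(34) = 1, μ(35) = 1, μ(37) = -1, μ(38) = 1, μ(39) = 1, μ(41) = -1, μ(42) = -1, μ(43) = -1, μ(46) = 1, μ(47) = -1, μ(51) = 1, μ(53) = -1, μ(55) = 1, μ(57) = 1, μ(58) = 1, μ(59) = -1, μ(61) = -1, μ(62) = 1, μ(65) = 1, μ(66) = -1, μ(67) = -1, μ(69) = 1, μ(70) = -1, μ(71) = -1, μ(73) = -1, μ(74) = 1, μ(77) = 1, μ(78) = -1, μ(79) = -1, μ(82) = 1, μ(83) = -1, μ(85) = 1, μ(86) = 1, μ(87) = 1, μ(89) = -1, μ(91) = 1, μ(93) = 1, μ(94) = 1, μ(95) = 1, μ(97) = -1, μ(101) = -1, μ(102) = -1, μ(103) = -1, μ(105) = -1, μ(106) = 1, μ(107) = -1, μ(109) = -1, μ(110) = -1, μ(111) = 1, μ(113) = -1, μ(114) = -1, μ(115) = 1, μ(118) = 1, μ(119) = 1, μ(122) = 1, μ(123) = 1, μ(127) = -1, μ(129) = 1, μ(130) = -1, μ(131) = -1, μ(133) = 1, μ(134) = 1, μ(137) = -1, μ(138) = -1, μ(139) = -1, μ(141) = 1, μ(142) = 1, μ(143) = 1, μ(145) = 1, μ(146) = 1, μ(149) = -1, μ(151) = -1, μ(154) = -1, μ(155) = 1, μ(157) = -1, μ(158) = 1, μ(159) = 1, μ(161) = 1, μ(163) = -1, μ(165) = -1, μ(166) = 1, μ(167) = -1, μ(170) = -1, μ(173) = -1, μ(174) = -1, μ(177) = 1, μ(178) = 1, μ(179) = -1, μ(181) = -1, μ(182) = -1, μ(183) = 1, μ(185) = 1, μ(186) = -1, μ(187) = 1, μ(190) = -1, μ(191) = -1, μ(193) = -1, μ(194) = 1, μ(195) = -1, with μ = 0 on non-squarefree integers. Summing μ(k)/k for k where μ(k) ≠ 0 gives -43277238338814707352435871087729404219364080007991120795068950289487278357/2094340804123062964635950016266159511607730554966537454865305011530672742866 ≈ -0.0207. (PNT ⟺ this sum → 0 as n → ∞.)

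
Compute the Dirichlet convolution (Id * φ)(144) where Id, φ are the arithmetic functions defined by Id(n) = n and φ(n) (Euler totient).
(Id * φ)(144) = 1008

Divisors of 144: [1, 2, 3, 4, 6, 8, 9, 12, 16, 18, 24, 36, 48, 72, 144]. For each d | 144:
  d = 1: Id(1) · φ(144/1) = 1 · 48 = 48
  d = 2: Id(2) · φ(144/2) = 2 · 24 = 48
  d = 3: Id(3) · φ(144/3) = 3 · 16 = 48
  d = 4: Id(4) · φ(144/4) = 4 · 12 = 48
  d = 6: Id(6) · φ(144/6) = 6 · 8 = 48
  d = 8: Id(8) · φ(144/8) = 8 · 6 = 48
  d = 9: Id(9) · φ(144/9) = 9 · 8 = 72
  d = 12: Id(12) · φ(144/12) = 12 · 4 = 48
  d = 16: Id(16) · φ(144/16) = 16 · 6 = 96
  d = 18: Id(18) · φ(144/18) = 18 · 4 = 72
  d = 24: Id(24) · φ(144/24) = 24 · 2 = 48
  d = 36: Id(36) · φ(144/36) = 36 · 2 = 72
  d = 48: Id(48) · φ(144/48) = 48 · 2 = 96
  d = 72: Id(72) · φ(144/72) = 72 · 1 = 72
  d = 144: Id(144) · φ(144/144) = 144 · 1 = 144
Summing: (Id * φ)(144) = 48 + 48 + 48 + 48 + 48 + 48 + 72 + 48 + 96 + 72 + 48 + 72 + 96 + 72 + 144 = 1008.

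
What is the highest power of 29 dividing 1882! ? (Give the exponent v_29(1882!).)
v_29(1882!) = 66

Legendre's formula: v_p(n!) = Σ_{k ≥ 1} ⌊n / p^k⌋. For p = 29, n = 1882, the terms are:
  ⌊1882/29^1⌋ = ⌊1882/29⌋ = 64
  ⌊1882/29^2⌋ = ⌊1882/841⌋ = 2
(the next term ⌊1882/29^3⌋ = 0, terminating the sum). Summing: v_29(1882!) = 64 + 2 = 66.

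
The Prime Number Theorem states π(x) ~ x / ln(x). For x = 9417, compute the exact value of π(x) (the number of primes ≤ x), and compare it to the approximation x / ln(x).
π(9417) = 1164;  x/ln(x) ≈ 1029.15;  relative error ≈ 11.59%.

Directly count primes up to 9417: π(9417) = 1164. The PNT approximation gives 9417/ln(9417) ≈ 9417/9.15027 ≈ 1029.15. Relative error (π(x) − x/ln(x)) / π(x) ≈ 11.59%; the approximation is known to undercount slightly (Li(x) is a better estimate).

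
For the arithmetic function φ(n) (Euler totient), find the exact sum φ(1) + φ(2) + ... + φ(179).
Σ_{n ≤ 179} φ(n) = 9832

Compute φ(n) for each 1 ≤ n ≤ 179: φ(1) = 1, φ(2) = 1, φ(3) = 2, φ(4) = 2, φ(5) = 4, φ(6) = 2, φ(7) = 6, φ(8) = 4, φ(9) = 6, φ(10) = 4, φ(11) = 10, φ(12) = 4, φ(13) = 12, φ(14) = 6, φ(15) = 8, φ(16) = 8, φ(17) = 16, φ(18) = 6, φ(19) = 18, φ(20) = 8, φ(21) = 12, φ(22) = 10, φ(23) = 22, φ(24) = 8, φ(25) = 20, φ(26) = 12, φ(27) = 18, φ(28) = 12, φ(29) = 28, φ(30) = 8, φ(31) = 30, φ(32) = 16, φ(33) = 20, φ(34) = 16, φ(35) = 24, φ(36) = 12, φ(37) = 36, φ(38) = 18, φ(39) = 24, φ(40) = 16, φ(41) = 40, φ(42) = 12, φ(43) = 42, φ(44) = 20, φ(45) = 24, φ(46) = 22, φ(47) = 46, φ(48) = 16, φ(49) = 42, φ(50) = 20, φ(51) = 32, φ(52) = 24, φ(53) = 52, φ(54) = 18, φ(55) = 40, φ(56) = 24, φ(57) = 36, φ(58) = 28, φ(59) = 58, φ(60) = 16, φ(61) = 60, φ(62) = 30, φ(63) = 36, φ(64) = 32, φ(65) = 48, φ(66) = 20, φ(67) = 66, φ(68) = 32, φ(69) = 44, φ(70) = 24, φ(71) = 70, φ(72) = 24, φ(73) = 72, φ(74) = 36, φ(75) = 40, φ(76) = 36, φ(77) = 60, φ(78) = 24, φ(79) = 78, φ(80) = 32, φ(81) = 54, φ(82) = 40, φ(83) = 82, φ(84) = 24, φ(85) = 64, φ(86) = 42, φ(87) = 56, φ(88) = 40, φ(89) = 88, φ(90) = 24, φ(91) = 72, φ(92) = 44, φ(93) = 60, φ(94) = 46, φ(95) = 72, φ(96) = 32, φ(97) = 96, φ(98) = 42, φ(99) = 60, φ(100) = 40, φ(101) = 100, φ(102) = 32, φ(103) = 102, φ(104) = 48, φ(105) = 48, φ(106) = 52, φ(107) = 106, φ(108) = 36, φ(109) = 108, φ(110) = 40, φ(111) = 72, φ(112) = 48, φ(113) = 112, φ(114) = 36, φ(115) = 88, φ(116) = 56, φ(117) = 72, φ(118) = 58, φ(119) = 96, φ(120) = 32, φ(121) = 110, φ(122) = 60, φ(123) = 80, φ(124) = 60, φ(125) = 100, φ(126) = 36, φ(127) = 126, φ(128) = 64, φ(129) = 84, φ(130) = 48, φ(131) = 130, φ(132) = 40, φ(133) = 108, φ(134) = 66, φ(135) = 72, φ(136) = 64, φ(137) = 136, φ(138) = 44, φ(139) = 138, φ(140) = 48, φ(141) = 92, φ(142) = 70, φ(143) = 120, φ(144) = 48, φ(145) = 112, φ(146) = 72, φ(147) = 84, φ(148) = 72, φ(149) = 148, φ(150) = 40, φ(151) = 150, φ(152) = 72, φ(153) = 96, φ(154) = 60, φ(155) = 120, φ(156) = 48, φ(157) = 156, φ(158) = 78, φ(159) = 104, φ(160) = 64, φ(161) = 132, φ(162) = 54, φ(163) = 162, φ(164) = 80, φ(165) = 80, φ(166) = 82, φ(167) = 166, φ(168) = 48, φ(169) = 156, φ(170) = 64, φ(171) = 108, φ(172) = 84, φ(173) = 172, φ(174) = 56, φ(175) = 120, φ(176) = 80, φ(177) = 116, φ(178) = 88, φ(179) = 178. Summing all 179 values: 9832. (Average order: Σ_{n ≤ x} φ(n) ~ (3/π²) x². For x = 179, (3/π²)·179² ≈ 9739.30.)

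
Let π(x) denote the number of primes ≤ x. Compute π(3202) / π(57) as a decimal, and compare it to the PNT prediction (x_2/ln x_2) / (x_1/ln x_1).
π(3202)/π(57) = 452/16 ≈ 28.2500;  PNT prediction ≈ 28.1384.

π(57) = 16 and π(3202) = 452, so π(3202)/π(57) ≈ 28.2500. The PNT-predicted ratio is (3202/ln(3202)) / (57/ln(57)) ≈ 28.1384. The two agree to within a few percent, as expected.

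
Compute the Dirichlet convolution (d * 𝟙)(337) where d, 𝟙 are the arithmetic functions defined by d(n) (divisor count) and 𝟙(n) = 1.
(d * 𝟙)(337) = 3

Divisors of 337: [1, 337]. For each d | 337:
  d = 1: d(1) · 𝟙(337/1) = 1 · 1 = 1
  d = 337: d(337) · 𝟙(337/337) = 2 · 1 = 2
Summing: (d * 𝟙)(337) = 1 + 2 = 3.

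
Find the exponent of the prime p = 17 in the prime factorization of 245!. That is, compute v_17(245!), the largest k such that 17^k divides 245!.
v_17(245!) = 14

Legendre's formula: v_p(n!) = Σ_{k ≥ 1} ⌊n / p^k⌋. For p = 17, n = 245, the terms are:
  ⌊245/17^1⌋ = ⌊245/17⌋ = 14
(the next term ⌊245/17^2⌋ = 0, terminating the sum). Summing: v_17(245!) = 14 = 14.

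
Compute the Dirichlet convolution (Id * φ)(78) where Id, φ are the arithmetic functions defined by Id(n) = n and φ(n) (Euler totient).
(Id * φ)(78) = 375

Divisors of 78: [1, 2, 3, 6, 13, 26, 39, 78]. For each d | 78:
  d = 1: Id(1) · φ(78/1) = 1 · 24 = 24
  d = 2: Id(2) · φ(78/2) = 2 · 24 = 48
  d = 3: Id(3) · φ(78/3) = 3 · 12 = 36
  d = 6: Id(6) · φ(78/6) = 6 · 12 = 72
  d = 13: Id(13) · φ(78/13) = 13 · 2 = 26
  d = 26: Id(26) · φ(78/26) = 26 · 2 = 52
  d = 39: Id(39) · φ(78/39) = 39 · 1 = 39
  d = 78: Id(78) · φ(78/78) = 78 · 1 = 78
Summing: (Id * φ)(78) = 24 + 48 + 36 + 72 + 26 + 52 + 39 + 78 = 375.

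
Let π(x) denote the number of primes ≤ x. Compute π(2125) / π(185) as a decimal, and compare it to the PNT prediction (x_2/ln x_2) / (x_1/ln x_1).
π(2125)/π(185) = 319/42 ≈ 7.5952;  PNT prediction ≈ 7.8266.

π(185) = 42 and π(2125) = 319, so π(2125)/π(185) ≈ 7.5952. The PNT-predicted ratio is (2125/ln(2125)) / (185/ln(185)) ≈ 7.8266. The two agree to within a few percent, as expected.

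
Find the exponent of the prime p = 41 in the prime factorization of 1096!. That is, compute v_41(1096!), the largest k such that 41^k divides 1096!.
v_41(1096!) = 26

Legendre's formula: v_p(n!) = Σ_{k ≥ 1} ⌊n / p^k⌋. For p = 41, n = 1096, the terms are:
  ⌊1096/41^1⌋ = ⌊1096/41⌋ = 26
(the next term ⌊1096/41^2⌋ = 0, terminating the sum). Summing: v_41(1096!) = 26 = 26.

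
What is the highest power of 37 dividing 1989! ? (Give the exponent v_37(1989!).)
v_37(1989!) = 54

Legendre's formula: v_p(n!) = Σ_{k ≥ 1} ⌊n / p^k⌋. For p = 37, n = 1989, the terms are:
  ⌊1989/37^1⌋ = ⌊1989/37⌋ = 53
  ⌊1989/37^2⌋ = ⌊1989/1369⌋ = 1
(the next term ⌊1989/37^3⌋ = 0, terminating the sum). Summing: v_37(1989!) = 53 + 1 = 54.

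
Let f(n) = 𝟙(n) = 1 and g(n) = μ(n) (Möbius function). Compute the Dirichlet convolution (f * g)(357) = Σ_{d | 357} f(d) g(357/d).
(𝟙 * μ)(357) = 0

Divisors of 357: [1, 3, 7, 17, 21, 51, 119, 357]. For each d | 357:
  d = 1: 𝟙(1) · μ(357/1) = 1 · -1 = -1
  d = 3: 𝟙(3) · μ(357/3) = 1 · 1 = 1
  d = 7: 𝟙(7) · μ(357/7) = 1 · 1 = 1
  d = 17: 𝟙(17) · μ(357/17) = 1 · 1 = 1
  d = 21: 𝟙(21) · μ(357/21) = 1 · -1 = -1
  d = 51: 𝟙(51) · μ(357/51) = 1 · -1 = -1
  d = 119: 𝟙(119) · μ(357/119) = 1 · -1 = -1
  d = 357: 𝟙(357) · μ(357/357) = 1 · 1 = 1
Summing: (𝟙 * μ)(357) = -1 + 1 + 1 + 1 + -1 + -1 + -1 + 1 = 0.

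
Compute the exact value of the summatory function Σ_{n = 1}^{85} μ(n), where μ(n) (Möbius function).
Σ_{n ≤ 85} μ(n) = -3

Compute μ(n) for each 1 ≤ n ≤ 85: μ(1) = 1, μ(2) = -1, μ(3) = -1, μ(4) = 0, μ(5) = -1, μ(6) = 1, μ(7) = -1, μ(8) = 0, μ(9) = 0, μ(10) = 1, μ(11) = -1, μ(12) = 0, μ(13) = -1, μ(14) = 1, μ(15) = 1, μ(16) = 0, μ(17) = -1, μ(18) = 0, μ(19) = -1, μ(20) = 0, μ(21) = 1, μ(22) = 1, μ(23) = -1, μ(24) = 0, μ(25) = 0, μ(26) = 1, μ(27) = 0, μ(28) = 0, μ(29) = -1, μ(30) = -1, μ(31) = -1, μ(32) = 0, μ(33) = 1, μ(34) = 1, μ(35) = 1, μ(36) = 0, μ(37) = -1, μ(38) = 1, μ(39) = 1, μ(40) = 0, μ(41) = -1, μ(42) = -1, μ(43) = -1, μ(44) = 0, μ(45) = 0, μ(46) = 1, μ(47) = -1, μ(48) = 0, μ(49) = 0, μ(50) = 0, μ(51) = 1, μ(52) = 0, μ(53) = -1, μ(54) = 0, μ(55) = 1, μ(56) = 0, μ(57) = 1, μ(58) = 1, μ(59) = -1, μ(60) = 0, μ(61) = -1, μ(62) = 1, μ(63) = 0, μ(64) = 0, μ(65) = 1, μ(66) = -1, μ(67) = -1, μ(68) = 0, μ(69) = 1, μ(70) = -1, μ(71) = -1, μ(72) = 0, μ(73) = -1, μ(74) = 1, μ(75) = 0, μ(76) = 0, μ(77) = 1, μ(78) = -1, μ(79) = -1, μ(80) = 0, μ(81) = 0, μ(82) = 1, μ(83) = -1, μ(84) = 0, μ(85) = 1. Summing all 85 values: -3. (Mertens function M(x) = Σ_{n ≤ x} μ(n); on average M(x) should be small (PNT ⟺ M(x) = o(x)).)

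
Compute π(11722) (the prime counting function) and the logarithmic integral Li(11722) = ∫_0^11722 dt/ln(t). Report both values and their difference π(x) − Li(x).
π(11722) = 1407;  Li(11722) ≈ 1431.46;  π(x) − Li(x) ≈ -24.46.

Direct count of primes ≤ 11722 gives π(11722) = 1407. Numerical evaluation of the logarithmic integral gives Li(11722) ≈ 1431.46. The difference π(x) − Li(x) ≈ -24.46 is typically negative for small/moderate x (Li(x) overestimates), though Littlewood's theorem shows this sign changes infinitely often.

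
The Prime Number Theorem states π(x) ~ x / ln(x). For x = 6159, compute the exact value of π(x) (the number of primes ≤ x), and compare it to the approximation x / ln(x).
π(6159) = 802;  x/ln(x) ≈ 705.85;  relative error ≈ 11.99%.

Directly count primes up to 6159: π(6159) = 802. The PNT approximation gives 6159/ln(6159) ≈ 6159/8.72567 ≈ 705.85. Relative error (π(x) − x/ln(x)) / π(x) ≈ 11.99%; the approximation is known to undercount slightly (Li(x) is a better estimate).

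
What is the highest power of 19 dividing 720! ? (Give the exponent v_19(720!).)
v_19(720!) = 38

Legendre's formula: v_p(n!) = Σ_{k ≥ 1} ⌊n / p^k⌋. For p = 19, n = 720, the terms are:
  ⌊720/19^1⌋ = ⌊720/19⌋ = 37
  ⌊720/19^2⌋ = ⌊720/361⌋ = 1
(the next term ⌊720/19^3⌋ = 0, terminating the sum). Summing: v_19(720!) = 37 + 1 = 38.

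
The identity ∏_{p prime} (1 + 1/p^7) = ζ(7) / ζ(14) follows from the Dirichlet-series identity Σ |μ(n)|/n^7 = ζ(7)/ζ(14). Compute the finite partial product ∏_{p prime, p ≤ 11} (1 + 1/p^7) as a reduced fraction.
∏ = 102398715604311407906/101557061298054140625

The primes p ≤ 11 are [2, 3, 5, 7, 11]. For each, (1 + 1/p^7) = (p^7 + 1)/p^7. Multiplying these fractions over p ∈ [2, 3, 5, 7, 11] gives 102398715604311407906/101557061298054140625. (In the limit P → ∞ this tends to ζ(7)/ζ(14).)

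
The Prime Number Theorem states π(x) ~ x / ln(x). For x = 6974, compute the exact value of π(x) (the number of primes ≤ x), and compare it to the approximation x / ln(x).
π(6974) = 896;  x/ln(x) ≈ 788.03;  relative error ≈ 12.05%.

Directly count primes up to 6974: π(6974) = 896. The PNT approximation gives 6974/ln(6974) ≈ 6974/8.84994 ≈ 788.03. Relative error (π(x) − x/ln(x)) / π(x) ≈ 12.05%; the approximation is known to undercount slightly (Li(x) is a better estimate).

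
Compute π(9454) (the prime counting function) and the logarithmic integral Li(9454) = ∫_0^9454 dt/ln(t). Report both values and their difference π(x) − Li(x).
π(9454) = 1170;  Li(9454) ≈ 1186.68;  π(x) − Li(x) ≈ -16.68.

Direct count of primes ≤ 9454 gives π(9454) = 1170. Numerical evaluation of the logarithmic integral gives Li(9454) ≈ 1186.68. The difference π(x) − Li(x) ≈ -16.68 is typically negative for small/moderate x (Li(x) overestimates), though Littlewood's theorem shows this sign changes infinitely often.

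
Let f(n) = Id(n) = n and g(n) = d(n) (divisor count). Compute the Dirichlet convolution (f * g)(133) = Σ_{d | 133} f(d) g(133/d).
(Id * d)(133) = 189

Divisors of 133: [1, 7, 19, 133]. For each d | 133:
  d = 1: Id(1) · d(133/1) = 1 · 4 = 4
  d = 7: Id(7) · d(133/7) = 7 · 2 = 14
  d = 19: Id(19) · d(133/19) = 19 · 2 = 38
  d = 133: Id(133) · d(133/133) = 133 · 1 = 133
Summing: (Id * d)(133) = 4 + 14 + 38 + 133 = 189.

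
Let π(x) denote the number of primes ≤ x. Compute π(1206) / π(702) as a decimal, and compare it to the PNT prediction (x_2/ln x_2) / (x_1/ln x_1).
π(1206)/π(702) = 197/126 ≈ 1.5635;  PNT prediction ≈ 1.5869.

π(702) = 126 and π(1206) = 197, so π(1206)/π(702) ≈ 1.5635. The PNT-predicted ratio is (1206/ln(1206)) / (702/ln(702)) ≈ 1.5869. The two agree to within a few percent, as expected.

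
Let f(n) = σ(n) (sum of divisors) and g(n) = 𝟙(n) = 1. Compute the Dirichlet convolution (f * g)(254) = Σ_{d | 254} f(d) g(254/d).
(σ * 𝟙)(254) = 516

Divisors of 254: [1, 2, 127, 254]. For each d | 254:
  d = 1: σ(1) · 𝟙(254/1) = 1 · 1 = 1
  d = 2: σ(2) · 𝟙(254/2) = 3 · 1 = 3
  d = 127: σ(127) · 𝟙(254/127) = 128 · 1 = 128
  d = 254: σ(254) · 𝟙(254/254) = 384 · 1 = 384
Summing: (σ * 𝟙)(254) = 1 + 3 + 128 + 384 = 516.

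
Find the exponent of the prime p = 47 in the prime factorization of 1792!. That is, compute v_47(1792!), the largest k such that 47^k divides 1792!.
v_47(1792!) = 38

Legendre's formula: v_p(n!) = Σ_{k ≥ 1} ⌊n / p^k⌋. For p = 47, n = 1792, the terms are:
  ⌊1792/47^1⌋ = ⌊1792/47⌋ = 38
(the next term ⌊1792/47^2⌋ = 0, terminating the sum). Summing: v_47(1792!) = 38 = 38.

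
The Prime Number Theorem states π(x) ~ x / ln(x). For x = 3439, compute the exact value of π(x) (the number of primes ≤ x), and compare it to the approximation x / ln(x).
π(3439) = 481;  x/ln(x) ≈ 422.33;  relative error ≈ 12.20%.

Directly count primes up to 3439: π(3439) = 481. The PNT approximation gives 3439/ln(3439) ≈ 3439/8.14294 ≈ 422.33. Relative error (π(x) − x/ln(x)) / π(x) ≈ 12.20%; the approximation is known to undercount slightly (Li(x) is a better estimate).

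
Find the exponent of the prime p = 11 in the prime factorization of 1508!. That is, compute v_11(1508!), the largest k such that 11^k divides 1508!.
v_11(1508!) = 150

Legendre's formula: v_p(n!) = Σ_{k ≥ 1} ⌊n / p^k⌋. For p = 11, n = 1508, the terms are:
  ⌊1508/11^1⌋ = ⌊1508/11⌋ = 137
  ⌊1508/11^2⌋ = ⌊1508/121⌋ = 12
  ⌊1508/11^3⌋ = ⌊1508/1331⌋ = 1
(the next term ⌊1508/11^4⌋ = 0, terminating the sum). Summing: v_11(1508!) = 137 + 12 + 1 = 150.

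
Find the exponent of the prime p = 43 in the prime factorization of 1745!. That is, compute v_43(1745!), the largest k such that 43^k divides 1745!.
v_43(1745!) = 40

Legendre's formula: v_p(n!) = Σ_{k ≥ 1} ⌊n / p^k⌋. For p = 43, n = 1745, the terms are:
  ⌊1745/43^1⌋ = ⌊1745/43⌋ = 40
(the next term ⌊1745/43^2⌋ = 0, terminating the sum). Summing: v_43(1745!) = 40 = 40.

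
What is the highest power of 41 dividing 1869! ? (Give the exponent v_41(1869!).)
v_41(1869!) = 46

Legendre's formula: v_p(n!) = Σ_{k ≥ 1} ⌊n / p^k⌋. For p = 41, n = 1869, the terms are:
  ⌊1869/41^1⌋ = ⌊1869/41⌋ = 45
  ⌊1869/41^2⌋ = ⌊1869/1681⌋ = 1
(the next term ⌊1869/41^3⌋ = 0, terminating the sum). Summing: v_41(1869!) = 45 + 1 = 46.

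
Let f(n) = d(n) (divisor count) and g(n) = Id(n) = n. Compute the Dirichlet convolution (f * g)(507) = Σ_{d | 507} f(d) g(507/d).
(d * Id)(507) = 990

Divisors of 507: [1, 3, 13, 39, 169, 507]. For each d | 507:
  d = 1: d(1) · Id(507/1) = 1 · 507 = 507
  d = 3: d(3) · Id(507/3) = 2 · 169 = 338
  d = 13: d(13) · Id(507/13) = 2 · 39 = 78
  d = 39: d(39) · Id(507/39) = 4 · 13 = 52
  d = 169: d(169) · Id(507/169) = 3 · 3 = 9
  d = 507: d(507) · Id(507/507) = 6 · 1 = 6
Summing: (d * Id)(507) = 507 + 338 + 78 + 52 + 9 + 6 = 990.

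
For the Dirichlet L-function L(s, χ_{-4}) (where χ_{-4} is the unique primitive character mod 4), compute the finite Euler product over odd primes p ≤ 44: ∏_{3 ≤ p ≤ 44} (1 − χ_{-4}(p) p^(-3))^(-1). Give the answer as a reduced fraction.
∏ = 53382899586415799670070183783895/55093305095879233542015487574016

The odd primes p ≤ 44 are [3, 5, 7, 11, 13, 17, 19, 23, 29, 31, 37, 41, 43]. For each, χ(p) = 1 if p ≡ 1 mod 4, χ(p) = −1 if p ≡ 3 mod 4. Taking (1 − χ(p)/p^3)^(-1) = p^3/(p^3 − χ(p)): (1 − (-1)/3^3)^(-1) · (1 − (1)/5^3)^(-1) · (1 − (-1)/7^3)^(-1) · (1 − (-1)/11^3)^(-1) · (1 − (1)/13^3)^(-1) · (1 − (1)/17^3)^(-1) · (1 − (-1)/19^3)^(-1) · (1 − (-1)/23^3)^(-1) · (1 − (1)/29^3)^(-1) · (1 − (-1)/31^3)^(-1) · (1 − (1)/37^3)^(-1) · (1 − (1)/41^3)^(-1) · (1 − (-1)/43^3)^(-1) = 53382899586415799670070183783895/55093305095879233542015487574016.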